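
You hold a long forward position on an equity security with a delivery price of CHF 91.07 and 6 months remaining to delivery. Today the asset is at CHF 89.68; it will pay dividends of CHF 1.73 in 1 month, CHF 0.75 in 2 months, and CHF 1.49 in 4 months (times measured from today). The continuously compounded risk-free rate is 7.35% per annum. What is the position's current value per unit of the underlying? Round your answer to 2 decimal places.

-CHF 2.02

PV(remaining dividends) I = 1.73·e^(−0.0735·1/12) + 0.75·e^(−0.0735·2/12) + 1.49·e^(−0.0735·4/12) = 3.9142
Current forward F = (S − I)·e^(rT) = (89.68 − 3.9142)·e^(0.0735·6/12) = 85.7658 × 1.037434 = 88.9764
Value (long) = (F − K)·e^(−rT) = (88.9764 − 91.07) × 0.963917 = -2.0181
Value = -CHF 2.02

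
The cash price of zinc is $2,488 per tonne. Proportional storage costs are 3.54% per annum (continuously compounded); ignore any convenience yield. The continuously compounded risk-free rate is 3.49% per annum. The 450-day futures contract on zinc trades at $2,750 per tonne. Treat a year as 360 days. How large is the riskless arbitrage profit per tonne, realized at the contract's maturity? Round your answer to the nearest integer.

$33 per tonne

Fair futures: F* = S·e^(carry·T), with carry = (r + u) = 0.0349 + 0.0354 = 0.0703
F* = 2488 · e^(0.0703 × 450/360) = 2488 · e^0.087875 = 2488 × 1.091852 = $2716.5278
Market $2750 > fair $2716.5278: forward overpriced → cash-and-carry (buy spot, short the forward).
At maturity, profit = |F_mkt − F*| = |2750 − 2716.5278| = $33 per tonne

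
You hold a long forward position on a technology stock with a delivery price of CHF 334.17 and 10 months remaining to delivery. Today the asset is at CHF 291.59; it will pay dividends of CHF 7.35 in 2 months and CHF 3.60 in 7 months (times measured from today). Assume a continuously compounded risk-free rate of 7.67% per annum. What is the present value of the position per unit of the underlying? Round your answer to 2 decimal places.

-CHF 32.59

PV(remaining dividends) I = 7.35·e^(−0.0767·2/12) + 3.60·e^(−0.0767·7/12) = 10.6991
Current forward F = (S − I)·e^(rT) = (291.59 − 10.6991)·e^(0.0767·10/12) = 280.8909 × 1.066004 = 299.4308
Value (long) = (F − K)·e^(−rT) = (299.4308 − 334.17) × 0.938083 = -32.5883
Value = -CHF 32.59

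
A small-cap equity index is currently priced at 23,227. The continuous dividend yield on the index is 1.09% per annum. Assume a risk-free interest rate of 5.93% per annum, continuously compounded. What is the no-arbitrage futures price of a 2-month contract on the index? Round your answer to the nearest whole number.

F = S·e^((r − q)T) = 23227 · e^((0.0593 − 0.0109) × 2/12)
= 23227 · e^0.008067 = 23227 × 1.008100
F = 23,415

23,415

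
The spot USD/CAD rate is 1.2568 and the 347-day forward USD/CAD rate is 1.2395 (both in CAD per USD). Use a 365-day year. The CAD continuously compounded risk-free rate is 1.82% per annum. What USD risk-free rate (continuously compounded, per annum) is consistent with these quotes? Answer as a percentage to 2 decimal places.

3.28%

F = S·e^((r_CAD − r_USD)T) ⇒ r_USD = r_CAD − ln(F/S)/T
ln(1.2395/1.2568) = -0.013861; /(347/365) = -0.014580
r_USD = 0.0182 + 0.014580 = 0.032780
r_USD = 3.28%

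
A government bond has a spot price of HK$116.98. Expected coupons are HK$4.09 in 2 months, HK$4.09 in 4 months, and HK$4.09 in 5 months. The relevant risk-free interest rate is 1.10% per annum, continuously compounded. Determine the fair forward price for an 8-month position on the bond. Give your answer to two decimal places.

HK$105.52

PV(coupons) I = 4.09·e^(−0.0110·2/12) + 4.09·e^(−0.0110·4/12) + 4.09·e^(−0.0110·5/12)
I = 4.0825 + 4.0750 + 4.0713 = 12.2288
F = (S − I)·e^(rT) = (116.98 − 12.2288) · e^(0.0110·8/12)
= 104.7512 · e^0.007333 = 104.7512 × 1.007360 = HK$105.52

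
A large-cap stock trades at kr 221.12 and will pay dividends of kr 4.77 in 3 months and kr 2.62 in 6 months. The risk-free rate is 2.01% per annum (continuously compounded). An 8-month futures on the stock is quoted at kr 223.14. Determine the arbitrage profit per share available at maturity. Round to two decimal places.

PV(dividends) I = 4.77·e^(−0.0201·3/12) + 2.62·e^(−0.0201·6/12) = 7.3399
Fair futures F* = (S − I)·e^(rT) = (221.12 − 7.3399)·e^0.013400 = 213.7801 × 1.013490 = 216.6640
Market kr 223.14 > fair 216.6640: forward overpriced → cash-and-carry (borrow at r, buy the stock and collect the dividends, short the forward).
Profit at T = |F_mkt − F*| = |223.14 − 216.6640| = kr 6.48 per share

kr 6.48 per share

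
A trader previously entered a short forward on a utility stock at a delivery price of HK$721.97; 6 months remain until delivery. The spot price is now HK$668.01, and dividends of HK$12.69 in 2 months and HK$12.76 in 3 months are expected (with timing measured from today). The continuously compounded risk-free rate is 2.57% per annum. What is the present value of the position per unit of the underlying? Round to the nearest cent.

PV(remaining dividends) I = 12.69·e^(−0.0257·2/12) + 12.76·e^(−0.0257·3/12) = 25.3140
Current forward F = (S − I)·e^(rT) = (668.01 − 25.3140)·e^(0.0257·6/12) = 642.6960 × 1.012933 = 651.0080
Value (long) = (F − K)·e^(−rT) = (651.0080 − 721.97) × 0.987232 = -70.0560
Short position value = −(long value) = HK$70.06

HK$70.06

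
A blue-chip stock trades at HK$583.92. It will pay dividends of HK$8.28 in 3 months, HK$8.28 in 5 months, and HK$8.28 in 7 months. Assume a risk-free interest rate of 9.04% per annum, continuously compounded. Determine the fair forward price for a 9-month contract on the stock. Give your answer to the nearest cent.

HK$599.28

PV(dividends) I = 8.28·e^(−0.0904·3/12) + 8.28·e^(−0.0904·5/12) + 8.28·e^(−0.0904·7/12)
I = 8.0950 + 7.9739 + 7.8547 = 23.9236
F = (S − I)·e^(rT) = (583.92 − 23.9236) · e^(0.0904·9/12)
= 559.9964 · e^0.067800 = 559.9964 × 1.070151 = HK$599.28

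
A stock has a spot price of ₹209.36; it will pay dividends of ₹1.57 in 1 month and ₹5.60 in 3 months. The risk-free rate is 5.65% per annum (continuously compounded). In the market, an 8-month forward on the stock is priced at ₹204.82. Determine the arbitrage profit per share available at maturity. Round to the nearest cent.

₹5.22 per share

PV(dividends) I = 1.57·e^(−0.0565·1/12) + 5.60·e^(−0.0565·3/12) = 7.0841
Fair forward F* = (S − I)·e^(rT) = (209.36 − 7.0841)·e^0.037667 = 202.2759 × 1.038385 = 210.0403
Market ₹204.82 < fair 210.0403: forward underpriced → reverse cash-and-carry (short the stock, invest proceeds at r, pay the dividends, go long the forward).
Profit at T = |F_mkt − F*| = |204.82 − 210.0403| = ₹5.22 per share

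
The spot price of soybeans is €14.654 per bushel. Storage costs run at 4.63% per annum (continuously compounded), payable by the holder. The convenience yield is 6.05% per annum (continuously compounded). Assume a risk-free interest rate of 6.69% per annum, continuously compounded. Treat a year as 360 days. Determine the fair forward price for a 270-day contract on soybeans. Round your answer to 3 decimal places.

€15.245 per bushel

Net carry = r + u − y = 0.0669 + 0.0463 − 0.0605 = 0.0527
F = S·e^((r+u−y)T) = 14.654 · e^(0.0527 × 270/360) = 14.654 · e^0.039525
= 14.654 × 1.040317 = €15.245 per bushel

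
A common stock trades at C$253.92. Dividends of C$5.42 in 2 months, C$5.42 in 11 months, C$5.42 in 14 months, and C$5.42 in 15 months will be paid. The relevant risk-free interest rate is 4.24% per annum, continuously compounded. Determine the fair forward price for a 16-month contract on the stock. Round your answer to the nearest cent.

C$246.58

PV(dividends) I = 5.42·e^(−0.0424·2/12) + 5.42·e^(−0.0424·11/12) + 5.42·e^(−0.0424·14/12) + 5.42·e^(−0.0424·15/12)
I = 5.3818 + 5.2134 + 5.1584 + 5.1402 = 20.8938
F = (S − I)·e^(rT) = (253.92 − 20.8938) · e^(0.0424·16/12)
= 233.0262 · e^0.056533 = 233.0262 × 1.058162 = C$246.58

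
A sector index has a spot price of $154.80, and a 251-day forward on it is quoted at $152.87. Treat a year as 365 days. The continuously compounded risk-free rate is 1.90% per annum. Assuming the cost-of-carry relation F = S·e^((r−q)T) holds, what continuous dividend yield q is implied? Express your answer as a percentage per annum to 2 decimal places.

From F = S·e^((r−q)T): (r − q) = ln(F/S)/T
ln(152.87/154.80) = ln(0.987532) = -0.012546
(r − q) = -0.012546 / (251/365) = -0.018244
q = r − ln(F/S)/T = 0.0190 + 0.018244 = 0.037244
q = 3.72%

3.72%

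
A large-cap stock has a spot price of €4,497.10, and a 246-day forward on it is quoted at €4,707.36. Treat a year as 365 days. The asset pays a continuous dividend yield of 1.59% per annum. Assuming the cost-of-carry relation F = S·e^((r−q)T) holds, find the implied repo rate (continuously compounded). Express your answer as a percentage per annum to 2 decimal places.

From F = S·e^((r−q)T): (r − q) = ln(F/S)/T
ln(4707.36/4497.10) = ln(1.046755) = 0.045695
(r − q) = 0.045695 / (246/365) = 0.067799
r = ln(F/S)/T + q = 0.067799 + 0.0159 = 0.083699
r = 8.37%

8.37%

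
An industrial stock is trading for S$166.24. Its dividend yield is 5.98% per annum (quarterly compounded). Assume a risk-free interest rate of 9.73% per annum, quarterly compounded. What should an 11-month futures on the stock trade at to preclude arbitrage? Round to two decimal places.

F = S · (1+r/4)^(4T) / (1+q/4)^(4T)
= 166.24 × 1.092124 / 1.055918 = 166.24 × 1.034289
F = S$171.94

S$171.94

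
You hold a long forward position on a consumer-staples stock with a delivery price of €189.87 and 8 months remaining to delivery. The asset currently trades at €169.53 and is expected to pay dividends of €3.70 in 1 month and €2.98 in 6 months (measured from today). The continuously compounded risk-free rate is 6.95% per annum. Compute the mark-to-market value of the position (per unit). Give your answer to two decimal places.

PV(remaining dividends) I = 3.70·e^(−0.0695·1/12) + 2.98·e^(−0.0695·6/12) = 6.5569
Current forward F = (S − I)·e^(rT) = (169.53 − 6.5569)·e^(0.0695·8/12) = 162.9731 × 1.047423 = 170.7018
Value (long) = (F − K)·e^(−rT) = (170.7018 − 189.87) × 0.954724 = -18.3003
Value = -€18.30

-€18.30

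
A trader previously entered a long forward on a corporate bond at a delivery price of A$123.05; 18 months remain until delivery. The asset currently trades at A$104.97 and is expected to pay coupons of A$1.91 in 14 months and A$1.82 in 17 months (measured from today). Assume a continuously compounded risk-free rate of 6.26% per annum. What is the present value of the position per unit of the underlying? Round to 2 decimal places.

-A$10.49

PV(remaining coupons) I = 1.91·e^(−0.0626·14/12) + 1.82·e^(−0.0626·17/12) = 3.4410
Current forward F = (S − I)·e^(rT) = (104.97 − 3.4410)·e^(0.0626·18/12) = 101.5290 × 1.098450 = 111.5245
Value (long) = (F − K)·e^(−rT) = (111.5245 − 123.05) × 0.910374 = -10.4925
Value = -A$10.49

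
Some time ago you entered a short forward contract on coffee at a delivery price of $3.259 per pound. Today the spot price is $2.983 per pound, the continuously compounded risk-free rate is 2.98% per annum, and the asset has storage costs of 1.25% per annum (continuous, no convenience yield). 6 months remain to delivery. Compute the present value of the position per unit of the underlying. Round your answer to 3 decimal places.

Current fair forward for the remaining 6 months: F = S·e^((r + u)·T), (r + u) = 0.0298 + 0.0125 = 0.0423
F = 2.983 · e^(0.0423 × 6/12) = 2.983 × 1.021375 = 3.0468
Value of long forward = (F − K)·e^(−rT) = (3.0468 − 3.259) · e^(−0.0298·6/12)
= -0.2122 × 0.985210 = -0.209
Short position value = −(long value) = $0.209

$0.209 per pound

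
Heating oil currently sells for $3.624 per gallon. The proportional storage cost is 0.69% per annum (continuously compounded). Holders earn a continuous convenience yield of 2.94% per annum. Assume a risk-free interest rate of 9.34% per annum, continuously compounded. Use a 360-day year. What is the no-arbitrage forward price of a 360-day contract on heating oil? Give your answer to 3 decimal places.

$3.890 per gallon

Net carry = r + u − y = 0.0934 + 0.0069 − 0.0294 = 0.0709
F = S·e^((r+u−y)T) = 3.624 · e^(0.0709 × 360/360) = 3.624 · e^0.070900
= 3.624 × 1.073474 = $3.890 per gallon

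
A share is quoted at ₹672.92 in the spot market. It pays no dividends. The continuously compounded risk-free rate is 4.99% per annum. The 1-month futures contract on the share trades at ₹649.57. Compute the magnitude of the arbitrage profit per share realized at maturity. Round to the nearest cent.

₹26.15 per share

Fair futures: F* = S·e^(carry·T), with carry = r = 0.0499
F* = 672.92 · e^(0.0499 × 1/12) = 672.92 · e^0.004158 = 672.92 × 1.004167 = ₹675.7241
Market ₹649.57 < fair ₹675.7241: forward underpriced → reverse cash-and-carry (short spot, go long the forward).
At maturity, profit = |F_mkt − F*| = |649.57 − 675.7241| = ₹26.15 per share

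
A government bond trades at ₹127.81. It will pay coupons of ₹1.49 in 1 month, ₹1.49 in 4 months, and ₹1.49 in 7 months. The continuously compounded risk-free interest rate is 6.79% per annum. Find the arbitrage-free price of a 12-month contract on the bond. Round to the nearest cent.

₹132.11

PV(coupons) I = 1.49·e^(−0.0679·1/12) + 1.49·e^(−0.0679·4/12) + 1.49·e^(−0.0679·7/12)
I = 1.4816 + 1.4567 + 1.4321 = 4.3704
F = (S − I)·e^(rT) = (127.81 − 4.3704) · e^(0.0679·12/12)
= 123.4396 · e^0.067900 = 123.4396 × 1.070258 = ₹132.11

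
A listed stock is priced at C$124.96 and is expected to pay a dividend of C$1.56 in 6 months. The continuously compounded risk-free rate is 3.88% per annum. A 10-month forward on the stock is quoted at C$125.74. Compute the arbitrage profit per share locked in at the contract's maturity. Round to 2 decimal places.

C$1.75 per share

PV(dividends) I = 1.56·e^(−0.0388·6/12) = 1.5300
Fair forward F* = (S − I)·e^(rT) = (124.96 − 1.5300)·e^0.032333 = 123.4300 × 1.032861 = 127.4860
Market C$125.74 < fair 127.4860: forward underpriced → reverse cash-and-carry (short the stock, invest proceeds at r, pay the dividends, go long the forward).
Profit at T = |F_mkt − F*| = |125.74 − 127.4860| = C$1.75 per share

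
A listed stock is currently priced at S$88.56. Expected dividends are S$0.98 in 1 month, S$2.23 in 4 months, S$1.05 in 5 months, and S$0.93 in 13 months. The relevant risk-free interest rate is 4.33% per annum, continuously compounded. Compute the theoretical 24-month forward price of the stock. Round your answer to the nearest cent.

S$91.02

PV(dividends) I = 0.98·e^(−0.0433·1/12) + 2.23·e^(−0.0433·4/12) + 1.05·e^(−0.0433·5/12) + 0.93·e^(−0.0433·13/12)
I = 0.9765 + 2.1980 + 1.0312 + 0.8874 = 5.0931
F = (S − I)·e^(rT) = (88.56 − 5.0931) · e^(0.0433·24/12)
= 83.4669 · e^0.086600 = 83.4669 × 1.090460 = S$91.02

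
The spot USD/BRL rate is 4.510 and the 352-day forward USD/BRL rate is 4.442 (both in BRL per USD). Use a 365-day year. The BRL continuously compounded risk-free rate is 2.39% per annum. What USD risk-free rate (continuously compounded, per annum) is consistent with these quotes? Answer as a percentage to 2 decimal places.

3.97%

F = S·e^((r_BRL − r_USD)T) ⇒ r_USD = r_BRL − ln(F/S)/T
ln(4.442/4.510) = -0.015192; /(352/365) = -0.015753
r_USD = 0.0239 + 0.015753 = 0.039653
r_USD = 3.97%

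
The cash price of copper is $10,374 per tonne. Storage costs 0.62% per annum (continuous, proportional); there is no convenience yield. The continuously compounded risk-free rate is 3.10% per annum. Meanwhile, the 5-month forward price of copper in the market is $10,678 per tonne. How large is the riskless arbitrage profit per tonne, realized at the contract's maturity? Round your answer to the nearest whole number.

$142 per tonne

Fair forward: F* = S·e^(carry·T), with carry = (r + u) = 0.0310 + 0.0062 = 0.0372
F* = 10374 · e^(0.0372 × 5/12) = 10374 · e^0.015500 = 10374 × 1.015621 = $10536.0523
Market $10678 > fair $10536.0523: forward overpriced → cash-and-carry (buy spot, short the forward).
At maturity, profit = |F_mkt − F*| = |10678 − 10536.0523| = $142 per tonne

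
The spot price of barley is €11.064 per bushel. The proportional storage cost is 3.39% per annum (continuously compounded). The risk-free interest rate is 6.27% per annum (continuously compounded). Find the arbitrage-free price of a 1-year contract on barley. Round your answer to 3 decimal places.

€12.186 per bushel

Net carry = r + u − y = 0.0627 + 0.0339 − 0.0000 = 0.0966
F = S·e^((r+u−y)T) = 11.064 · e^(0.0966 × 1) = 11.064 · e^0.096600
= 11.064 × 1.101420 = €12.186 per bushel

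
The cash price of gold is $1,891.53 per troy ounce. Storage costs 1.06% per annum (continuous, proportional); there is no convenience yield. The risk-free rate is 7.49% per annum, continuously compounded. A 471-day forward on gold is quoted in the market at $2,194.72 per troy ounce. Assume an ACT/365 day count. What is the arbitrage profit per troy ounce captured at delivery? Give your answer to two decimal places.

$82.55 per troy ounce

Fair forward: F* = S·e^(carry·T), with carry = (r + u) = 0.0749 + 0.0106 = 0.0855
F* = 1891.53 · e^(0.0855 × 471/365) = 1891.53 · e^0.11033014 = 1891.53 × 1.11664666 = $2112.1707
Market $2194.72 > fair $2112.1707: forward overpriced → cash-and-carry (buy spot, short the forward).
At maturity, profit = |F_mkt − F*| = |2194.72 − 2112.1707| = $82.55 per troy ounce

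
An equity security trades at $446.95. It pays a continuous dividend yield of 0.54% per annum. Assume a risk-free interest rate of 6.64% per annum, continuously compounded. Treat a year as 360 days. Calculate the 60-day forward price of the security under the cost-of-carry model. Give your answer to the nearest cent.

$451.52

F = S·e^((r − q)T) = 446.95 · e^((0.0664 − 0.0054) × 60/360)
= 446.95 · e^0.010167 = 446.95 × 1.010219
F = $451.52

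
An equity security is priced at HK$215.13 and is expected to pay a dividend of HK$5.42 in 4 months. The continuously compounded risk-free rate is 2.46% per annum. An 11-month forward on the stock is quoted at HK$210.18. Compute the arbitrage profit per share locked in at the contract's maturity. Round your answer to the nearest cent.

PV(dividends) I = 5.42·e^(−0.0246·4/12) = 5.3757
Fair forward F* = (S − I)·e^(rT) = (215.13 − 5.3757)·e^0.022550 = 209.7543 × 1.022806 = 214.5380
Market HK$210.18 < fair 214.5380: forward underpriced → reverse cash-and-carry (short the stock, invest proceeds at r, pay the dividends, go long the forward).
Profit at T = |F_mkt − F*| = |210.18 − 214.5380| = HK$4.36 per share

HK$4.36 per share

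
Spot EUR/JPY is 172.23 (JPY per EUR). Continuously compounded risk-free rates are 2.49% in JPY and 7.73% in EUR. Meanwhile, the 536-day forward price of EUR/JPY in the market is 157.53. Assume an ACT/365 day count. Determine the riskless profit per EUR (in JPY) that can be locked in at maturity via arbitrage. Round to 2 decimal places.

Fair forward: F* = S·e^(carry·T), with carry = (r_JPY − r_EUR) = 0.0249 − 0.0773 = -0.0524
F* = 172.23 · e^(-0.0524 × 536/365) = 172.23 · e^-0.076949 = 172.23 × 0.925937 = 159.4741
Market 157.53 < fair 159.4741: forward underpriced → reverse cash-and-carry (short spot, go long the forward).
At maturity, profit = |F_mkt − F*| = |157.53 − 159.4741| = 1.94 per EUR (in JPY)

1.94 per EUR (in JPY)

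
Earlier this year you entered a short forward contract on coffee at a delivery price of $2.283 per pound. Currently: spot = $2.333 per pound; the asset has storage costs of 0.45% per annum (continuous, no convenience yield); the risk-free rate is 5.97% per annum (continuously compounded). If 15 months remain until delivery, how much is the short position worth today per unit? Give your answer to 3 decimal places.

Current fair forward for the remaining 15 months: F = S·e^((r + u)·T), (r + u) = 0.0597 + 0.0045 = 0.0642
F = 2.333 · e^(0.0642 × 15/12) = 2.333 × 1.083558 = 2.5279
Value of long forward = (F − K)·e^(−rT) = (2.5279 − 2.283) · e^(−0.0597·15/12)
= 0.2449 × 0.928091 = 0.227
Short position value = −(long value) = -$0.227

-$0.227 per pound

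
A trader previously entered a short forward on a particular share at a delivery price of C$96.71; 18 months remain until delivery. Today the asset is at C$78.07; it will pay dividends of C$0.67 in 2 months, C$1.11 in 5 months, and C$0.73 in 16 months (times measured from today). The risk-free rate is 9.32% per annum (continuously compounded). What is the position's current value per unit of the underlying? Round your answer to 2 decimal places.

C$8.39

PV(remaining dividends) I = 0.67·e^(−0.0932·2/12) + 1.11·e^(−0.0932·5/12) + 0.73·e^(−0.0932·16/12) = 2.3721
Current forward F = (S − I)·e^(rT) = (78.07 − 2.3721)·e^(0.0932·18/12) = 75.6979 × 1.150044 = 87.0559
Value (long) = (F − K)·e^(−rT) = (87.0559 − 96.71) × 0.869532 = -8.3945
Short position value = −(long value) = C$8.39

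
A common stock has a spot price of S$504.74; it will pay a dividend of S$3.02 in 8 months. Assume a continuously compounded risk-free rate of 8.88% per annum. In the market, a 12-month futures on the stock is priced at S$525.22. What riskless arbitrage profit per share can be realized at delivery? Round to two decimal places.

S$23.28 per share

PV(dividends) I = 3.02·e^(−0.0888·8/12) = 2.8464
Fair futures F* = (S − I)·e^(rT) = (504.74 − 2.8464)·e^0.088800 = 501.8936 × 1.092862 = 548.5004
Market S$525.22 < fair 548.5004: forward underpriced → reverse cash-and-carry (short the stock, invest proceeds at r, pay the dividends, go long the forward).
Profit at T = |F_mkt − F*| = |525.22 − 548.5004| = S$23.28 per share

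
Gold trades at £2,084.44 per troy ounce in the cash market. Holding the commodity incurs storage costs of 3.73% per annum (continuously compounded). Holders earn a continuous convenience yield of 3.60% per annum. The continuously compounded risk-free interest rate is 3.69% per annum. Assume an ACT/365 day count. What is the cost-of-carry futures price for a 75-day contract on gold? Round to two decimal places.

£2,100.87 per troy ounce

Net carry = r + u − y = 0.0369 + 0.0373 − 0.0360 = 0.0382
F = S·e^((r+u−y)T) = 2084.44 · e^(0.0382 × 75/365) = 2084.44 · e^0.00784932
= 2084.44 × 1.00788021 = £2,100.87 per troy ounce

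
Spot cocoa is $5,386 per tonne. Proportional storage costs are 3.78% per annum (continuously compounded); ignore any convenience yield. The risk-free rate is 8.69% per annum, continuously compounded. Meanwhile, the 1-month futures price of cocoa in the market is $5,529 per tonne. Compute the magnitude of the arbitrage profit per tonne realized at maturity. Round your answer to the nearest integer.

$87 per tonne

Fair futures: F* = S·e^(carry·T), with carry = (r + u) = 0.0869 + 0.0378 = 0.1247
F* = 5386 · e^(0.1247 × 1/12) = 5386 · e^0.010392 = 5386 × 1.010446 = $5442.2622
Market $5529 > fair $5442.2622: forward overpriced → cash-and-carry (buy spot, short the forward).
At maturity, profit = |F_mkt − F*| = |5529 − 5442.2622| = $87 per tonne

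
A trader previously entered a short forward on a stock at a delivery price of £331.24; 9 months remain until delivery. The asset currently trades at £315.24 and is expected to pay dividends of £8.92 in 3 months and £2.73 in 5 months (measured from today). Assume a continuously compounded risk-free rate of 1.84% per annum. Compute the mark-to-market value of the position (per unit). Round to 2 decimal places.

£23.05

PV(remaining dividends) I = 8.92·e^(−0.0184·3/12) + 2.73·e^(−0.0184·5/12) = 11.5882
Current forward F = (S − I)·e^(rT) = (315.24 − 11.5882)·e^(0.0184·9/12) = 303.6518 × 1.013896 = 307.8713
Value (long) = (F − K)·e^(−rT) = (307.8713 − 331.24) × 0.986295 = -23.0484
Short position value = −(long value) = £23.05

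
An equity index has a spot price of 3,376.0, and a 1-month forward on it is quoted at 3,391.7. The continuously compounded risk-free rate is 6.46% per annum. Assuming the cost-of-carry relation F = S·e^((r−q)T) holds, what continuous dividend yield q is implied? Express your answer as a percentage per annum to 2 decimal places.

From F = S·e^((r−q)T): (r − q) = ln(F/S)/T
ln(3391.7/3376.0) = ln(1.004650) = 0.004639
(r − q) = 0.004639 / (1/12) = 0.055668
q = r − ln(F/S)/T = 0.0646 − 0.055668 = 0.008932
q = 0.89%

0.89%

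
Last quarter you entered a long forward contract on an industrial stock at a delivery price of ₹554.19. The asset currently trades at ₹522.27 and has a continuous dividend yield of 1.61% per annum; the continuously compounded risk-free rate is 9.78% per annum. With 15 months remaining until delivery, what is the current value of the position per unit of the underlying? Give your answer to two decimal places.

Current fair forward for the remaining 15 months: F = S·e^((r − q)·T), (r − q) = 0.0978 − 0.0161 = 0.0817
F = 522.27 · e^(0.0817 × 15/12) = 522.27 × 1.107522 = 578.4255
Value of long forward = (F − K)·e^(−rT) = (578.4255 − 554.19) · e^(−0.0978·15/12)
= 24.2355 × 0.884927 = 21.45

₹21.45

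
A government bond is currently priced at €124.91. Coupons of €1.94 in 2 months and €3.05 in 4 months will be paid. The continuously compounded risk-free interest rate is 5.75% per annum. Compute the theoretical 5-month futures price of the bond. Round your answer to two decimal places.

PV(coupons) I = 1.94·e^(−0.0575·2/12) + 3.05·e^(−0.0575·4/12)
I = 1.9215 + 2.9921 = 4.9136
F = (S − I)·e^(rT) = (124.91 − 4.9136) · e^(0.0575·5/12)
= 119.9964 · e^0.023958 = 119.9964 × 1.024247 = €122.91

€122.91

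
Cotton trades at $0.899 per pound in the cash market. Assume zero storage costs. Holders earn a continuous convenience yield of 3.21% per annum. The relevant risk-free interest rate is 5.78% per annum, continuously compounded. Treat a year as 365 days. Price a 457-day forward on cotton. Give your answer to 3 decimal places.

$0.928 per pound

Net carry = r + u − y = 0.0578 + 0.0000 − 0.0321 = 0.0257
F = S·e^((r+u−y)T) = 0.899 · e^(0.0257 × 457/365) = 0.899 · e^0.032178
= 0.899 × 1.032701 = $0.928 per pound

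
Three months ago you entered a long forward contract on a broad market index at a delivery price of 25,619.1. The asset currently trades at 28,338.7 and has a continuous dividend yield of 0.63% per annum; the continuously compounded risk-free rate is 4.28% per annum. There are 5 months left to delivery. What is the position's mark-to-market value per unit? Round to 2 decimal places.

Current fair forward for the remaining 5 months: F = S·e^((r − q)·T), (r − q) = 0.0428 − 0.0063 = 0.0365
F = 28338.7 · e^(0.0365 × 5/12) = 28338.7 × 1.01532457 = 28772.9784
Value of long forward = (F − K)·e^(−rT) = (28772.9784 − 25619.1) · e^(−0.0428·5/12)
= 3153.8784 × 0.98232474 = 3098.13

3098.13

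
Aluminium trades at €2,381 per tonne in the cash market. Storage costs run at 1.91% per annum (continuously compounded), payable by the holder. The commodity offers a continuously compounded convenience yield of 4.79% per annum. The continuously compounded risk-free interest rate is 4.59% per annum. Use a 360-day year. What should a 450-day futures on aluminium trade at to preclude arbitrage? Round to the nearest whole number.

€2,432 per tonne

Net carry = r + u − y = 0.0459 + 0.0191 − 0.0479 = 0.0171
F = S·e^((r+u−y)T) = 2381 · e^(0.0171 × 450/360) = 2381 · e^0.021375
= 2381 × 1.021605 = €2,432 per tonne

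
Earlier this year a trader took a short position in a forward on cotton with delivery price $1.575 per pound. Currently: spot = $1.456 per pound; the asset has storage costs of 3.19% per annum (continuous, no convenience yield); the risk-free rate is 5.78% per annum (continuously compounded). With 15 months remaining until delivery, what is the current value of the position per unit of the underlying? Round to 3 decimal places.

-$0.050 per pound

Current fair forward for the remaining 15 months: F = S·e^((r + u)·T), (r + u) = 0.0578 + 0.0319 = 0.0897
F = 1.456 · e^(0.0897 × 15/12) = 1.456 × 1.118653 = 1.6288
Value of long forward = (F − K)·e^(−rT) = (1.6288 − 1.575) · e^(−0.0578·15/12)
= 0.0538 × 0.930298 = 0.050
Short position value = −(long value) = -$0.050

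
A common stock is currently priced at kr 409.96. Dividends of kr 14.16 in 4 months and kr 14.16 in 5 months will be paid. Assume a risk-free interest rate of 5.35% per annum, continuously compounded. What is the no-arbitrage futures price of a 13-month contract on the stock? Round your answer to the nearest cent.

kr 405.01

PV(dividends) I = 14.16·e^(−0.0535·4/12) + 14.16·e^(−0.0535·5/12)
I = 13.9097 + 13.8478 = 27.7575
F = (S − I)·e^(rT) = (409.96 − 27.7575) · e^(0.0535·13/12)
= 382.2025 · e^0.057958 = 382.2025 × 1.059670 = kr 405.01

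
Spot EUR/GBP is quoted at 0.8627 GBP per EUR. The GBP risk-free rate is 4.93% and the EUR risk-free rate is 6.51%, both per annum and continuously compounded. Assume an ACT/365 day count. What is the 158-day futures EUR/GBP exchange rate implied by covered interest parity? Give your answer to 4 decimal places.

F = S·e^((r_GBP − r_EUR)T) = 0.8627 · e^((0.0493 − 0.0651) × 158/365)
= 0.8627 · e^-0.006839 = 0.8627 × 0.993184
F = 0.8568 GBP per EUR

0.8568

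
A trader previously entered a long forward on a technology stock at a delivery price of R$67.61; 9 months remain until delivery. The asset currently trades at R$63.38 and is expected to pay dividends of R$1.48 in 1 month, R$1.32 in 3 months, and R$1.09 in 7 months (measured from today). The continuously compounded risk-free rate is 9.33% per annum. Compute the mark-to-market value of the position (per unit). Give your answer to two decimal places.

-R$3.45

PV(remaining dividends) I = 1.48·e^(−0.0933·1/12) + 1.32·e^(−0.0933·3/12) + 1.09·e^(−0.0933·7/12) = 3.7904
Current forward F = (S − I)·e^(rT) = (63.38 − 3.7904)·e^(0.0933·9/12) = 59.5896 × 1.072481 = 63.9087
Value (long) = (F − K)·e^(−rT) = (63.9087 − 67.61) × 0.932417 = -3.4512
Value = -R$3.45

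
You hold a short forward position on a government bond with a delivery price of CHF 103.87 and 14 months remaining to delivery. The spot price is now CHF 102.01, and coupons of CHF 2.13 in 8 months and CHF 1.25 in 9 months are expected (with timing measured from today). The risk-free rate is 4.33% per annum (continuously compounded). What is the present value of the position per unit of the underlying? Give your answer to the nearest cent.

PV(remaining coupons) I = 2.13·e^(−0.0433·8/12) + 1.25·e^(−0.0433·9/12) = 3.2795
Current forward F = (S − I)·e^(rT) = (102.01 − 3.2795)·e^(0.0433·14/12) = 98.7305 × 1.051814 = 103.8461
Value (long) = (F − K)·e^(−rT) = (103.8461 − 103.87) × 0.950738 = -0.0227
Short position value = −(long value) = CHF 0.02

CHF 0.02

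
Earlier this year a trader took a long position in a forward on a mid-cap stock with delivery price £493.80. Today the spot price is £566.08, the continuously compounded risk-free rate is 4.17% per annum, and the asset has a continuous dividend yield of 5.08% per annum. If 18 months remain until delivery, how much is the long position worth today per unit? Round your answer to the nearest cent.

£60.69

Current fair forward for the remaining 18 months: F = S·e^((r − q)·T), (r − q) = 0.0417 − 0.0508 = -0.0091
F = 566.08 · e^(-0.0091 × 18/12) = 566.08 × 0.986443 = 558.4057
Value of long forward = (F − K)·e^(−rT) = (558.4057 − 493.80) · e^(−0.0417·18/12)
= 64.6057 × 0.939366 = 60.69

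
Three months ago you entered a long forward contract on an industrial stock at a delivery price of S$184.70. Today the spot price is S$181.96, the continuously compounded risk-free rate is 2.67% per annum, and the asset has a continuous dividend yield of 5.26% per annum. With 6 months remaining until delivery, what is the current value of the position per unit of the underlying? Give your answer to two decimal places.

-S$5.01

Current fair forward for the remaining 6 months: F = S·e^((r − q)·T), (r − q) = 0.0267 − 0.0526 = -0.0259
F = 181.96 · e^(-0.0259 × 6/12) = 181.96 × 0.987133 = 179.6187
Value of long forward = (F − K)·e^(−rT) = (179.6187 − 184.70) · e^(−0.0267·6/12)
= -5.0813 × 0.986739 = -5.01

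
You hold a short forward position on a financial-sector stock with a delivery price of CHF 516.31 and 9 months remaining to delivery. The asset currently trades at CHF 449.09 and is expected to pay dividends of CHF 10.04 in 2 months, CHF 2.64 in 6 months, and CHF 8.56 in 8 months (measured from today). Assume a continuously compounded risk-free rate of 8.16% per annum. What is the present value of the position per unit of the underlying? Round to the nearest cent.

CHF 57.11

PV(remaining dividends) I = 10.04·e^(−0.0816·2/12) + 2.64·e^(−0.0816·6/12) + 8.56·e^(−0.0816·8/12) = 20.5456
Current forward F = (S − I)·e^(rT) = (449.09 − 20.5456)·e^(0.0816·9/12) = 428.5444 × 1.063112 = 455.5907
Value (long) = (F − K)·e^(−rT) = (455.5907 − 516.31) × 0.940635 = -57.1147
Short position value = −(long value) = CHF 57.11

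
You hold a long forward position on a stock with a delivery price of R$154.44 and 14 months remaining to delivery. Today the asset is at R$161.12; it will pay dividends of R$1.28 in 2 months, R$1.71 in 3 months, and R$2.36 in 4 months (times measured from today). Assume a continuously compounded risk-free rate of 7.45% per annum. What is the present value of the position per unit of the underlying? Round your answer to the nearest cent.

PV(remaining dividends) I = 1.28·e^(−0.0745·2/12) + 1.71·e^(−0.0745·3/12) + 2.36·e^(−0.0745·4/12) = 5.2448
Current forward F = (S − I)·e^(rT) = (161.12 − 5.2448)·e^(0.0745·14/12) = 155.8752 × 1.090806 = 170.0296
Value (long) = (F − K)·e^(−rT) = (170.0296 − 154.44) × 0.916753 = 14.2918
Value = R$14.29

R$14.29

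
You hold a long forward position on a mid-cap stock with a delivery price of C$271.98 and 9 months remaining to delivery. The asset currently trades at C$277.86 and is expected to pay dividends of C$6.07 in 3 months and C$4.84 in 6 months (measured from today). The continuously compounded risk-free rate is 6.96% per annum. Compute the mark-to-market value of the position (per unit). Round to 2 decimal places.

PV(remaining dividends) I = 6.07·e^(−0.0696·3/12) + 4.84·e^(−0.0696·6/12) = 10.6398
Current forward F = (S − I)·e^(rT) = (277.86 − 10.6398)·e^(0.0696·9/12) = 267.2202 × 1.053586 = 281.5395
Value (long) = (F − K)·e^(−rT) = (281.5395 − 271.98) × 0.949139 = 9.0733
Value = C$9.07

C$9.07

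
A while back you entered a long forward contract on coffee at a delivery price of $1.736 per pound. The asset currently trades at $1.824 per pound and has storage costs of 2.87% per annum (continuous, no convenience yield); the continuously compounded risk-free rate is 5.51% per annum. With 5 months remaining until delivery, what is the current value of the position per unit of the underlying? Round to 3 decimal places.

$0.149 per pound

Current fair forward for the remaining 5 months: F = S·e^((r + u)·T), (r + u) = 0.0551 + 0.0287 = 0.0838
F = 1.824 · e^(0.0838 × 5/12) = 1.824 × 1.035533 = 1.8888
Value of long forward = (F − K)·e^(−rT) = (1.8888 − 1.736) · e^(−0.0551·5/12)
= 0.1528 × 0.977303 = 0.149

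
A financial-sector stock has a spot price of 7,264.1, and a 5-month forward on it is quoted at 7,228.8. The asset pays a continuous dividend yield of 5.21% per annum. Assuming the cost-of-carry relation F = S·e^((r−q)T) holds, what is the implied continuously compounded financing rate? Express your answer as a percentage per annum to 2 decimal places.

4.04%

From F = S·e^((r−q)T): (r − q) = ln(F/S)/T
ln(7228.8/7264.1) = ln(0.995140) = -0.004872
(r − q) = -0.004872 / (5/12) = -0.011693
r = ln(F/S)/T + q = -0.011693 + 0.0521 = 0.040407
r = 4.04%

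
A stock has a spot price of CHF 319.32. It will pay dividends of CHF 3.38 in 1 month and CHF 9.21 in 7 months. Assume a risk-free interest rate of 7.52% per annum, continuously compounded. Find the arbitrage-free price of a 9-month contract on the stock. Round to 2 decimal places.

PV(dividends) I = 3.38·e^(−0.0752·1/12) + 9.21·e^(−0.0752·7/12)
I = 3.3589 + 8.8147 = 12.1736
F = (S − I)·e^(rT) = (319.32 − 12.1736) · e^(0.0752·9/12)
= 307.1464 · e^0.056400 = 307.1464 × 1.058021 = CHF 324.97

CHF 324.97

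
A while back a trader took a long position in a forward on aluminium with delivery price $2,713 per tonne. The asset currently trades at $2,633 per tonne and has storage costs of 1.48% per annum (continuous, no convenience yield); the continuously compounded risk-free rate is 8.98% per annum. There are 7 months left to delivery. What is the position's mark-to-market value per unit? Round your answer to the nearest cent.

$81.29 per tonne

Current fair forward for the remaining 7 months: F = S·e^((r + u)·T), (r + u) = 0.0898 + 0.0148 = 0.1046
F = 2633 · e^(0.1046 × 7/12) = 2633 × 1.06291663 = 2798.6595
Value of long forward = (F − K)·e^(−rT) = (2798.6595 − 2713) · e^(−0.0898·7/12)
= 85.6595 × 0.94896503 = 81.29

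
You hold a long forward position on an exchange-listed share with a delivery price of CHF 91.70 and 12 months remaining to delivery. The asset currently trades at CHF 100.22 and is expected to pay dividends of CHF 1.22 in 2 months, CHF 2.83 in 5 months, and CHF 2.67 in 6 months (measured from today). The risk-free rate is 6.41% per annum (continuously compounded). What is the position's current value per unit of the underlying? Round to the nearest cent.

CHF 7.67

PV(remaining dividends) I = 1.22·e^(−0.0641·2/12) + 2.83·e^(−0.0641·5/12) + 2.67·e^(−0.0641·6/12) = 6.5482
Current forward F = (S − I)·e^(rT) = (100.22 − 6.5482)·e^(0.0641·12/12) = 93.6718 × 1.066199 = 99.8728
Value (long) = (F − K)·e^(−rT) = (99.8728 − 91.70) × 0.937911 = 7.6654
Value = CHF 7.67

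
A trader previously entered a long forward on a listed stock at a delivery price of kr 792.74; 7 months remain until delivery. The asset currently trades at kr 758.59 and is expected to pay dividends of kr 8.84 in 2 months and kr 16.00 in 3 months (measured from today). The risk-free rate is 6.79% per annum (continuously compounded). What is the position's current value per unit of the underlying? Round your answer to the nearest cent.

PV(remaining dividends) I = 8.84·e^(−0.0679·2/12) + 16.00·e^(−0.0679·3/12) = 24.4712
Current forward F = (S − I)·e^(rT) = (758.59 − 24.4712)·e^(0.0679·7/12) = 734.1188 × 1.040403 = 763.7794
Value (long) = (F − K)·e^(−rT) = (763.7794 − 792.74) × 0.961166 = -27.8359
Value = -kr 27.84

-kr 27.84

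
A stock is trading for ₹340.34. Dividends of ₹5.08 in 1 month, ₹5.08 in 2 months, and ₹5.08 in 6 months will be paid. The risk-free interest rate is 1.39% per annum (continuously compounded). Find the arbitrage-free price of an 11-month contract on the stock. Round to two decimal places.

₹329.32

PV(dividends) I = 5.08·e^(−0.0139·1/12) + 5.08·e^(−0.0139·2/12) + 5.08·e^(−0.0139·6/12)
I = 5.0741 + 5.0682 + 5.0448 = 15.1871
F = (S − I)·e^(rT) = (340.34 − 15.1871) · e^(0.0139·11/12)
= 325.1529 · e^0.012742 = 325.1529 × 1.012824 = ₹329.32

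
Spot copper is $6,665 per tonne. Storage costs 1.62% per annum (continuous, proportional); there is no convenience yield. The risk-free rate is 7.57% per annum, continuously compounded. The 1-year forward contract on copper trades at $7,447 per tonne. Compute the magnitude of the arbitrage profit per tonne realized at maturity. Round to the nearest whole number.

$140 per tonne

Fair forward: F* = S·e^(carry·T), with carry = (r + u) = 0.0757 + 0.0162 = 0.0919
F* = 6665 · e^(0.0919 × 1) = 6665 · e^0.091900 = 6665 × 1.096255 = $7306.5396
Market $7447 > fair $7306.5396: forward overpriced → cash-and-carry (buy spot, short the forward).
At maturity, profit = |F_mkt − F*| = |7447 − 7306.5396| = $140 per tonne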